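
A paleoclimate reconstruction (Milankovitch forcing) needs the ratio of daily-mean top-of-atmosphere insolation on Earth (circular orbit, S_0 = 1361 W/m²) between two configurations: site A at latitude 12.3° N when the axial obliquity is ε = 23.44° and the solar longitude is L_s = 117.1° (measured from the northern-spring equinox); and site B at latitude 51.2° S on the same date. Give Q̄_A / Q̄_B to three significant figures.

— Configuration A (ϕ=+12.3°):
Solar declination: sin δ = sin ε · sin L_s = sin 23.44° × sin 117.1° = 0.35412, so δ = +20.739°.
cos h₀ = −tan(+12.3°) tan(+20.739°) = -0.0826, h₀ = 1.6535 rad.
Bracket: h₀ sin ϕ sin δ + cos ϕ cos δ sin h₀ = 1.6535×0.21303×0.35412 + 0.97705×0.93520×0.99659 = 0.124737 + 0.910621 = 1.035358.
Q̄ = (S_0/π) × [bracket] = (1361/π) × 1.035358 = 448.54 W/m².
— Configuration B (ϕ=-51.2°):
cos h₀ = −tan(-51.2°) tan(+20.739°) = 0.4709, h₀ = 1.0804 rad.
Bracket: h₀ sin ϕ sin δ + cos ϕ cos δ sin h₀ = 1.0804×-0.77934×0.35412 + 0.62660×0.93520×0.88216 = -0.298169 + 0.516943 = 0.218774.
Q̄ = (S_0/π) × [bracket] = (1361/π) × 0.218774 = 94.777 W/m².
Ratio Q̄_A / Q̄_B = 448.54 / 94.777 = 4.733.

Q̄_A / Q̄_B ≈ 4.73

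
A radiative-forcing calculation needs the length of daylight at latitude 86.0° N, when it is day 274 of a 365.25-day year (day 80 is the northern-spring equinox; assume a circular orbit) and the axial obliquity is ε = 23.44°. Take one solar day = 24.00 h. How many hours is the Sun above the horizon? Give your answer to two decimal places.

Solar longitude: λ_s = 360° × (274 − 80)/365.25 = 191.211°.
sin δ = sin 23.44° × sin 191.211° = -0.07734, so δ = -4.436°.
cos H₀ = −tan φ · tan δ = 1.1094 ≥ 1, so the Sun never rises (polar night) and H₀ = 0.
Daylight = 2H₀/(2π) × 24.00 h = (0.0000/π) × 24.00 = 0.00 h.

0.00 h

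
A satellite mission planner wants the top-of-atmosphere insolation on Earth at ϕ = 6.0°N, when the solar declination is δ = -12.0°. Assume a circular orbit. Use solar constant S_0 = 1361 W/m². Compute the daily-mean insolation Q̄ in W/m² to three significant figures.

cos h₀ = −tan(+6.0°) tan(-12.000°) = 0.0223, h₀ = 1.5485 rad.
Bracket: h₀ sin ϕ sin δ + cos ϕ cos δ sin h₀ = 1.5485×0.10453×-0.20791 + 0.99452×0.97815×0.99975 = -0.033653 + 0.972547 = 0.938894.
Q̄ = (S_0/π) × [bracket] = (1361/π) × 0.938894 = 406.7 W/m².

Q̄ ≈ 407 W/m²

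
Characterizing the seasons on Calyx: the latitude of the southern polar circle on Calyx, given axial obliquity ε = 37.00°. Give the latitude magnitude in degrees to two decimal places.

53.00°

The polar circle is the lowest latitude that experiences at least one full rotation of continuous darkness at the northern-summer solstice; it lies at |ϕ| = 90° − ε = 90° − 37.00° = 53.00°.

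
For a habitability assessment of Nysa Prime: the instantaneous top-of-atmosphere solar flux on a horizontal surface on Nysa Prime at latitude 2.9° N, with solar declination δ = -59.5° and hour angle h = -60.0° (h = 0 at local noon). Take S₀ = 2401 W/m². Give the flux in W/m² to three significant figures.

504 W/m²

cos θ_z = sin φ sin δ + cos φ cos δ cos h = -0.043592 + 0.253444 = 0.209852.
Flux = S₀ · cos θ_z = 2401 × 0.209852 = 503.9 W/m².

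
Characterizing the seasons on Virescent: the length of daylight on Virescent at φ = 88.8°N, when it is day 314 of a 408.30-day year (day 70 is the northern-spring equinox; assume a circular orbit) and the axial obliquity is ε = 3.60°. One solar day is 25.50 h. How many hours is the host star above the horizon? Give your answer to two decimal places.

Solar longitude: λ_s = 360° × (314 − 70)/408.30 = 215.136°.
sin δ = sin 3.60° × sin 215.136° = -0.03614, so δ = -2.071°.
cos H₀ = −tan φ · tan δ = 1.7263 ≥ 1, so the host star never rises (polar night) and H₀ = 0.
Daylight = 2H₀/(2π) × 25.50 h = (0.0000/π) × 25.50 = 0.00 h.

0.00 h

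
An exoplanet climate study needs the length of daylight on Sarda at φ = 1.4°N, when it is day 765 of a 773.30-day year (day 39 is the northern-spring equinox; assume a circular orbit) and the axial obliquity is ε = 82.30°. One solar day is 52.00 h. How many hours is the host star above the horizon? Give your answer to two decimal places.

Solar longitude: λ_s = 360° × (765 − 39)/773.30 = 337.980°.
sin δ = sin 82.30° × sin 337.980° = -0.37155, so δ = -21.811°.
cos H₀ = −tan φ · tan δ = −tan(+1.4°) × tan(-21.811°) = 0.0098, so H₀ = 1.5610 rad = 89.44°.
Daylight = 2H₀/(2π) × 52.00 h = (1.5610/π) × 52.00 = 25.84 h.

25.84 h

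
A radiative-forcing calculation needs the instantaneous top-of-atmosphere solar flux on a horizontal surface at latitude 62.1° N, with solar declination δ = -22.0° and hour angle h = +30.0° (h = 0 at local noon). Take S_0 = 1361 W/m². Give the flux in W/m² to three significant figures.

cos θ_z = sin ϕ sin δ + cos ϕ cos δ cos h = -0.331064 + 0.375731 = 0.044667.
Flux = S_0 · cos θ_z = 1361 × 0.044667 = 60.79 W/m².

60.8 W/m²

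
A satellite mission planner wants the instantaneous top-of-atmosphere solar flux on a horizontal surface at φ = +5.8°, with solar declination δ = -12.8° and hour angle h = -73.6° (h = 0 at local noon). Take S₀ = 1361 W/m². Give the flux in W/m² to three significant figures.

342 W/m²

cos θ_z = sin φ sin δ + cos φ cos δ cos h = -0.022389 + 0.273916 = 0.251527.
Flux = S₀ · cos θ_z = 1361 × 0.251527 = 342.3 W/m².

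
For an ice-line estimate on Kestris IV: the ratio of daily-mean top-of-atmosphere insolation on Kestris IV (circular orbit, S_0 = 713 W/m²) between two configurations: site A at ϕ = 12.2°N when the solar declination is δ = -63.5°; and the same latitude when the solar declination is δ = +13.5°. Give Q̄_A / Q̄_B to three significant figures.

Q̄_A / Q̄_B ≈ 0.176

— Configuration A (ϕ=+12.2°):
cos h₀ = −tan(+12.2°) tan(-63.500°) = 0.4336, h₀ = 1.1223 rad.
Bracket: h₀ sin ϕ sin δ + cos ϕ cos δ sin h₀ = 1.1223×0.21132×-0.89493 + 0.97742×0.44620×0.90108 = -0.212246 + 0.392983 = 0.180737.
Q̄ = (S_0/π) × [bracket] = (713/π) × 0.180737 = 41.019 W/m².
— Configuration B (ϕ=+12.2°):
cos h₀ = −tan(+12.2°) tan(+13.500°) = -0.0519, h₀ = 1.6227 rad.
Bracket: h₀ sin ϕ sin δ + cos ϕ cos δ sin h₀ = 1.6227×0.21132×0.23345 + 0.97742×0.97237×0.99865 = 0.080052 + 0.949131 = 1.029183.
Q̄ = (S_0/π) × [bracket] = (713/π) × 1.029183 = 233.58 W/m².
Ratio Q̄_A / Q̄_B = 41.019 / 233.58 = 0.1756.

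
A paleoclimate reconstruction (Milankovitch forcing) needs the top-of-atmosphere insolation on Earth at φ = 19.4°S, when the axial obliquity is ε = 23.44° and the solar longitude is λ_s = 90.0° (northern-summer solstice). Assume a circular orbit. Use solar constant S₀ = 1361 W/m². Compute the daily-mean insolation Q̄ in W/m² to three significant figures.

Q̄ ≈ 289 W/m²

Solar declination: sin δ = sin ε · sin λ_s = sin 23.44° × sin 90.0° = 0.39779, so δ = +23.440°.
cos H₀ = −tan(-19.4°) tan(+23.440°) = 0.1527, H₀ = 1.4175 rad.
Bracket: H₀ sin φ sin δ + cos φ cos δ sin H₀ = 1.4175×-0.33216×0.39779 + 0.94322×0.91748×0.98828 = -0.187294 + 0.855243 = 0.667949.
Q̄ = (S₀/π) × [bracket] = (1361/π) × 0.667949 = 289.4 W/m².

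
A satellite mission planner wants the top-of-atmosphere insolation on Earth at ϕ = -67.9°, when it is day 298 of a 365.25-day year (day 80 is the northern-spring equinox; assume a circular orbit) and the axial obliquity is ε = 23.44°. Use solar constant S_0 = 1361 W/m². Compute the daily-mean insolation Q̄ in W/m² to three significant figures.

Solar longitude: L_s = 360° × (298 − 80)/365.25 = 214.867°.
sin δ = sin 23.44° × sin 214.867° = -0.22740, so δ = -13.144°.
cos h₀ = −tan(-67.9°) tan(-13.144°) = -0.5751, h₀ = 2.1835 rad.
Bracket: h₀ sin ϕ sin δ + cos ϕ cos δ sin h₀ = 2.1835×-0.92653×-0.22740 + 0.37622×0.97380×0.81809 = 0.460048 + 0.299718 = 0.759766.
Q̄ = (S_0/π) × [bracket] = (1361/π) × 0.759766 = 329.1 W/m².

Q̄ ≈ 329 W/m²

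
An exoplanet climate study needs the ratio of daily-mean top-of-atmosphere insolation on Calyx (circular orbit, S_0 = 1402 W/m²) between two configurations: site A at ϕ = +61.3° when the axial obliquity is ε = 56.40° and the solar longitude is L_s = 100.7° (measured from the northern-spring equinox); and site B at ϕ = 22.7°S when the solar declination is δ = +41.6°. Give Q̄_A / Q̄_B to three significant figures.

— Configuration A (ϕ=+61.3°):
Solar declination: sin δ = sin ε · sin L_s = sin 56.40° × sin 100.7° = 0.81844, so δ = +54.929°.
cos h₀ = −tan(+61.3°) tan(+54.929°) = -2.6017 ≤ −1 ⇒ polar day, h₀ = π.
Bracket: h₀ sin ϕ sin δ + cos ϕ cos δ sin h₀ = 3.1416×0.87715×0.81844 + 0.48022×0.57459×0.00000 = 2.255338 + 0.000000 = 2.255338.
Q̄ = (S_0/π) × [bracket] = (1402/π) × 2.255338 = 1006.5 W/m².
— Configuration B (ϕ=-22.7°):
cos h₀ = −tan(-22.7°) tan(+41.600°) = 0.3714, h₀ = 1.1903 rad.
Bracket: h₀ sin ϕ sin δ + cos ϕ cos δ sin h₀ = 1.1903×-0.38591×0.66393 + 0.92254×0.74780×0.92848 = -0.304975 + 0.640536 = 0.335561.
Q̄ = (S_0/π) × [bracket] = (1402/π) × 0.335561 = 149.75 W/m².
Ratio Q̄_A / Q̄_B = 1006.5 / 149.75 = 6.721.

Q̄_A / Q̄_B ≈ 6.72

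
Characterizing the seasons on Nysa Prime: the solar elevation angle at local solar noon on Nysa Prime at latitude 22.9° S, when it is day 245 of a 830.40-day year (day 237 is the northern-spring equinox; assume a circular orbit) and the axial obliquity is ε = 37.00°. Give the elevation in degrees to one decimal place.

65.0°

Solar longitude: L_s = 360° × (245 − 237)/830.40 = 3.468°.
sin δ = sin 37.00° × sin 3.468° = 0.03641, so δ = +2.086°.
At local noon the hour angle is zero, so the zenith angle equals |ϕ − δ| = |-22.9° − (+2.086°)| = 24.986°.
Elevation = 90° − 24.986° = 65.0°.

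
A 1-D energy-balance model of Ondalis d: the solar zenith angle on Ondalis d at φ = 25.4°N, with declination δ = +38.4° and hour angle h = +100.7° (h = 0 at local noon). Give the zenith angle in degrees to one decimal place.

θ_z = 82.2°

cos θ_z = sin φ sin δ + cos φ cos δ cos h = 0.266432 + -0.131440 = 0.134992.
θ_z = arccos(0.134992) = 82.2°.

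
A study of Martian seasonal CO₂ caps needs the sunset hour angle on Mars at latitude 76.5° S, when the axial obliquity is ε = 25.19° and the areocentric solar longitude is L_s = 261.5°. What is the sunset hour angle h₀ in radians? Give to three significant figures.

sin δ = sin 25.19° × sin 261.5° = -0.42095, so δ = -24.894°.
Sunrise equation: cos h₀ = −tan ϕ · tan δ = -1.9330 ≤ −1, so the Sun never sets (polar day) and h₀ = π.

h₀ = 3.14 rad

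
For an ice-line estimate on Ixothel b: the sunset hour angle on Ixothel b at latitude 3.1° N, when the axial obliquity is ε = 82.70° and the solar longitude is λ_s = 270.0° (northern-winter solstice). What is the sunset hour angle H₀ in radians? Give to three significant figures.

H₀ = 1.13 rad

Solar declination: sin δ = sin ε · sin λ_s = sin 82.70° × sin 270.0° = -0.99189, so δ = -82.700°.
cos H₀ = −tan φ · tan δ = −tan(+3.1°) × tan(-82.700°) = 0.4228, so H₀ = 1.1343 rad = 64.99°.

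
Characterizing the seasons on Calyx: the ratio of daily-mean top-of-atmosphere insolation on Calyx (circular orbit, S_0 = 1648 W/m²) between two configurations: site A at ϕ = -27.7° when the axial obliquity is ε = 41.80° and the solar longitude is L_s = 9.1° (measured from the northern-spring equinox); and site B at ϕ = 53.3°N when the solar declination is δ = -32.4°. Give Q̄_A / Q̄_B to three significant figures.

— Configuration A (ϕ=-27.7°):
Solar declination: sin δ = sin ε · sin L_s = sin 41.80° × sin 9.1° = 0.10542, so δ = +6.051°.
cos h₀ = −tan(-27.7°) tan(+6.051°) = 0.0557, h₀ = 1.5151 rad.
Bracket: h₀ sin ϕ sin δ + cos ϕ cos δ sin h₀ = 1.5151×-0.46484×0.10542 + 0.88539×0.99443×0.99845 = -0.074245 + 0.879094 = 0.804849.
Q̄ = (S_0/π) × [bracket] = (1648/π) × 0.804849 = 422.20 W/m².
— Configuration B (ϕ=+53.3°):
cos h₀ = −tan(+53.3°) tan(-32.400°) = 0.8514, h₀ = 0.5521 rad.
Bracket: h₀ sin ϕ sin δ + cos ϕ cos δ sin h₀ = 0.5521×0.80178×-0.53583 + 0.59763×0.84433×0.52451 = -0.237192 + 0.264666 = 0.027474.
Q̄ = (S_0/π) × [bracket] = (1648/π) × 0.027474 = 14.412 W/m².
Ratio Q̄_A / Q̄_B = 422.20 / 14.412 = 29.30.

Q̄_A / Q̄_B ≈ 29.3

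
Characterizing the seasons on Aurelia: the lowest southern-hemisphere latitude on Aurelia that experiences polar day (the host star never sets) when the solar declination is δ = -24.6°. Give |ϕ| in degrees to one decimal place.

|ϕ| = 65.4°

Polar day requires cos h₀ = −tan ϕ tan δ ≤ −1, i.e. tan ϕ tan δ ≥ 1.
The boundary is |tan ϕ| · |tan δ| = 1, so |ϕ| = 90° − |δ| = 90° − 24.6° = 65.4° in the southern hemisphere.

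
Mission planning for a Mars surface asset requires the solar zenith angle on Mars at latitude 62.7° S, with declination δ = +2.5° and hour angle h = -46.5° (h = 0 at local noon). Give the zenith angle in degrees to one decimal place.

cos θ_z = sin φ sin δ + cos φ cos δ cos h = -0.038761 + 0.315413 = 0.276652.
θ_z = arccos(0.276652) = 73.9°.

θ_z = 73.9°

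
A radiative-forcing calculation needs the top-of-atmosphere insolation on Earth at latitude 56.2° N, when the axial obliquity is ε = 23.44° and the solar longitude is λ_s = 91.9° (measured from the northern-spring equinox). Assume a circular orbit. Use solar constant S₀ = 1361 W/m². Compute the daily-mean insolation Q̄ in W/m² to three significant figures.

Q̄ ≈ 494 W/m²

Solar declination: sin δ = sin ε · sin λ_s = sin 23.44° × sin 91.9° = 0.39757, so δ = +23.426°.
cos H₀ = −tan(+56.2°) tan(+23.426°) = -0.6472, H₀ = 2.2747 rad.
Bracket: H₀ sin φ sin δ + cos φ cos δ sin H₀ = 2.2747×0.83098×0.39757 + 0.55630×0.91757×0.76229 = 0.751499 + 0.389107 = 1.140606.
Q̄ = (S₀/π) × [bracket] = (1361/π) × 1.140606 = 494.1 W/m².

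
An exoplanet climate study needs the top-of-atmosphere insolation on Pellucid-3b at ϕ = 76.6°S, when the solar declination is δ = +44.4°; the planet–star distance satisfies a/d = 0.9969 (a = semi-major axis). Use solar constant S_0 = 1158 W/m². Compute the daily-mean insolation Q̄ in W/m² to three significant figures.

cos h₀ = −tan(-76.6°) tan(+44.400°) = 4.1106 ≥ 1 ⇒ polar night, h₀ = 0 and Q̄ = 0.
Inverse-square distance factor (a/d)² = 0.9969² = 0.993810.

Q̄ ≈ 0.00 W/m²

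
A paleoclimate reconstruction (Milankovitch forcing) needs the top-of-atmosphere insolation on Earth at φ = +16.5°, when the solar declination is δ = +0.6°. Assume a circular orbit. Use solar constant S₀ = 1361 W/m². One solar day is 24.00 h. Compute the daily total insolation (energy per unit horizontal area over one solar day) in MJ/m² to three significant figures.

36.1 MJ/m²

cos H₀ = −tan(+16.5°) tan(+0.600°) = -0.0031, H₀ = 1.5739 rad.
Bracket: H₀ sin φ sin δ + cos φ cos δ sin H₀ = 1.5739×0.28402×0.01047 + 0.95882×0.99995×1.00000 = 0.004680 + 0.958772 = 0.963452.
Q̄ = (S₀/π) × [bracket] = (1361/π) × 0.963452 = 417.39 W/m².
Daily total = Q̄ × 24.00 h × 3600 s/h = 417.39 × 24.00 × 3600 / 10⁶ = 36.06 MJ/m².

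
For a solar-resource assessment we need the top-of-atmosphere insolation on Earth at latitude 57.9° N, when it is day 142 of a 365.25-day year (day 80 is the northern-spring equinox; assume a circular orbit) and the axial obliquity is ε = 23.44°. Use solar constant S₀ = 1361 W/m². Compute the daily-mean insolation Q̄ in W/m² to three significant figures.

Solar longitude: λ_s = 360° × (142 − 80)/365.25 = 61.109°.
sin δ = sin 23.44° × sin 61.109° = 0.34828, so δ = +20.382°.
cos H₀ = −tan(+57.9°) tan(+20.382°) = -0.5923, H₀ = 2.2047 rad.
Bracket: H₀ sin φ sin δ + cos φ cos δ sin H₀ = 2.2047×0.84712×0.34828 + 0.53140×0.93739×0.80573 = 0.650464 + 0.401358 = 1.051822.
Q̄ = (S₀/π) × [bracket] = (1361/π) × 1.051822 = 455.7 W/m².

Q̄ ≈ 456 W/m²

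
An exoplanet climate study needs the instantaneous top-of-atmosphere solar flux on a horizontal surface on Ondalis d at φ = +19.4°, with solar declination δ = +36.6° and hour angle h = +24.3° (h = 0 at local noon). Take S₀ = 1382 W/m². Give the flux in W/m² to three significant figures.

1.23e+03 W/m²

cos θ_z = sin φ sin δ + cos φ cos δ cos h = 0.198043 + 0.690147 = 0.888190.
Flux = S₀ · cos θ_z = 1382 × 0.888190 = 1227 W/m².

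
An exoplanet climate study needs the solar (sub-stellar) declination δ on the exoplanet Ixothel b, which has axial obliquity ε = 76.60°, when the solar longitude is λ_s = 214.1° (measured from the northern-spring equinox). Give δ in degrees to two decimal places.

δ = -33.05°

sin δ = sin ε · sin λ_s = sin 76.60° × sin 214.1° = -0.545376.
δ = arcsin(-0.545376) = -33.05°.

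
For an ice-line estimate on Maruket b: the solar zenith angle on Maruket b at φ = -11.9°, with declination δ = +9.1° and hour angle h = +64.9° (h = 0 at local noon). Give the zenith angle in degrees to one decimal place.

θ_z = 67.8°

cos θ_z = sin φ sin δ + cos φ cos δ cos h = -0.032613 + 0.409859 = 0.377246.
θ_z = arccos(0.377246) = 67.8°.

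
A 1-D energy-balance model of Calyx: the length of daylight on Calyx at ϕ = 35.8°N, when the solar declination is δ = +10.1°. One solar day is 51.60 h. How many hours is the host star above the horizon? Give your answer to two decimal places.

27.92 h

cos h₀ = −tan ϕ · tan δ = −tan(+35.8°) × tan(+10.100°) = -0.1285, so h₀ = 1.6996 rad = 97.38°.
Daylight = 2h₀/(2π) × 51.60 h = (1.6996/π) × 51.60 = 27.92 h.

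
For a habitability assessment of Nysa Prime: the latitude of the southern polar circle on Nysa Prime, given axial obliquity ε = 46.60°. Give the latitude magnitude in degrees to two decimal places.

The polar circle is the lowest latitude that experiences at least one full rotation of continuous darkness at the northern-summer solstice; it lies at |ϕ| = 90° − ε = 90° − 46.60° = 43.40°.

43.40°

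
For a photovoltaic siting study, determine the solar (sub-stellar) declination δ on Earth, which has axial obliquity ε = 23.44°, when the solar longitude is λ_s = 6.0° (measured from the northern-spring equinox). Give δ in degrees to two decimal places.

δ = +2.38°

sin δ = sin ε · sin λ_s = sin 23.44° × sin 6.0° = 0.041580.
δ = arcsin(0.041580) = +2.38°.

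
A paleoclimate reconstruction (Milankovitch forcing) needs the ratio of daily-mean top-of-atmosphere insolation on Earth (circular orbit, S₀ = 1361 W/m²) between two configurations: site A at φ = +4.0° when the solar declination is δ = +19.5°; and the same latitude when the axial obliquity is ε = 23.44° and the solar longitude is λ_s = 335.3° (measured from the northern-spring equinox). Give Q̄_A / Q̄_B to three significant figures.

Q̄_A / Q̄_B ≈ 1.01

— Configuration A (φ=+4.0°):
cos H₀ = −tan(+4.0°) tan(+19.500°) = -0.0248, H₀ = 1.5956 rad.
Bracket: H₀ sin φ sin δ + cos φ cos δ sin H₀ = 1.5956×0.06976×0.33381 + 0.99756×0.94264×0.99969 = 0.037156 + 0.940048 = 0.977204.
Q̄ = (S₀/π) × [bracket] = (1361/π) × 0.977204 = 423.34 W/m².
— Configuration B (φ=+4.0°):
Solar declination: sin δ = sin ε · sin λ_s = sin 23.44° × sin 335.3° = -0.16622, so δ = -9.568°.
cos H₀ = −tan(+4.0°) tan(-9.568°) = 0.0118, H₀ = 1.5590 rad.
Bracket: H₀ sin φ sin δ + cos φ cos δ sin H₀ = 1.5590×0.06976×-0.16622 + 0.99756×0.98609×0.99993 = -0.018077 + 0.983615 = 0.965538.
Q̄ = (S₀/π) × [bracket] = (1361/π) × 0.965538 = 418.29 W/m².
Ratio Q̄_A / Q̄_B = 423.34 / 418.29 = 1.012.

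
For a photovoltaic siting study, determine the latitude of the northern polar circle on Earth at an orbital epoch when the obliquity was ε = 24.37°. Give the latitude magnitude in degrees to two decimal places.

The polar circle is the lowest latitude that experiences at least one full rotation of continuous daylight at the northern-summer solstice; it lies at |φ| = 90° − ε = 90° − 24.37° = 65.63°.

65.63°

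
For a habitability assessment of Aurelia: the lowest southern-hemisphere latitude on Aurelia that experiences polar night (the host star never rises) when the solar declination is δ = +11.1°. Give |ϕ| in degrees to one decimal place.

Polar night requires cos h₀ = −tan ϕ tan δ ≥ 1, i.e. tan ϕ tan δ ≤ −1.
The boundary is |tan ϕ| · |tan δ| = 1, so |ϕ| = 90° − |δ| = 90° − 11.1° = 78.9° in the southern hemisphere.

|ϕ| = 78.9°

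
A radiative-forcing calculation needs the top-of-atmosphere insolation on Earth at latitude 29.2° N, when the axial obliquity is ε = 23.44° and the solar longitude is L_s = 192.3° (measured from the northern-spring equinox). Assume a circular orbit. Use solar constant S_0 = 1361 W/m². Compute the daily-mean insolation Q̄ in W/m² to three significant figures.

Q̄ ≈ 349 W/m²

Solar declination: sin δ = sin ε · sin L_s = sin 23.44° × sin 192.3° = -0.08474, so δ = -4.861°.
cos h₀ = −tan(+29.2°) tan(-4.861°) = 0.0475, h₀ = 1.5232 rad.
Bracket: h₀ sin ϕ sin δ + cos ϕ cos δ sin h₀ = 1.5232×0.48786×-0.08474 + 0.87292×0.99640×0.99887 = -0.062971 + 0.868795 = 0.805824.
Q̄ = (S_0/π) × [bracket] = (1361/π) × 0.805824 = 349.1 W/m².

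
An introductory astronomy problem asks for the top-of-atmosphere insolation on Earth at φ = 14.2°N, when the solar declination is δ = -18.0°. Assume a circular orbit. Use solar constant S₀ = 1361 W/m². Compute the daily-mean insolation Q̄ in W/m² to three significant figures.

cos H₀ = −tan(+14.2°) tan(-18.000°) = 0.0822, H₀ = 1.4885 rad.
Bracket: H₀ sin φ sin δ + cos φ cos δ sin H₀ = 1.4885×0.24531×-0.30902 + 0.96945×0.95106×0.99661 = -0.112837 + 0.918880 = 0.806043.
Q̄ = (S₀/π) × [bracket] = (1361/π) × 0.806043 = 349.2 W/m².

Q̄ ≈ 349 W/m²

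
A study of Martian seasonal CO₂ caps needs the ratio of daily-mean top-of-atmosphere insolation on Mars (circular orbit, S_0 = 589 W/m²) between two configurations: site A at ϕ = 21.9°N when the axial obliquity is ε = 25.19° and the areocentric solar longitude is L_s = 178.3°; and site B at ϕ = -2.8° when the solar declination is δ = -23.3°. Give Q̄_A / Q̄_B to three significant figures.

— Configuration A (ϕ=+21.9°):
sin δ = sin 25.19° × sin 178.3° = 0.01263, so δ = +0.723°.
cos h₀ = −tan(+21.9°) tan(+0.723°) = -0.0051, h₀ = 1.5759 rad.
Bracket: h₀ sin ϕ sin δ + cos ϕ cos δ sin h₀ = 1.5759×0.37299×0.01263 + 0.92784×0.99992×0.99999 = 0.007424 + 0.927756 = 0.935180.
Q̄ = (S_0/π) × [bracket] = (589/π) × 0.935180 = 175.33 W/m².
— Configuration B (ϕ=-2.8°):
cos h₀ = −tan(-2.8°) tan(-23.300°) = -0.0211, h₀ = 1.5919 rad.
Bracket: h₀ sin ϕ sin δ + cos ϕ cos δ sin h₀ = 1.5919×-0.04885×-0.39555 + 0.99881×0.91845×0.99978 = 0.030760 + 0.917155 = 0.947915.
Q̄ = (S_0/π) × [bracket] = (589/π) × 0.947915 = 177.72 W/m².
Ratio Q̄_A / Q̄_B = 175.33 / 177.72 = 0.9866.

Q̄_A / Q̄_B ≈ 0.987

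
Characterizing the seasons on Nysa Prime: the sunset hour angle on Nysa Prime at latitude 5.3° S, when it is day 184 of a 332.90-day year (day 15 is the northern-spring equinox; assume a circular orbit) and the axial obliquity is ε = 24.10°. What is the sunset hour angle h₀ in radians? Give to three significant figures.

Solar longitude: L_s = 360° × (184 − 15)/332.90 = 182.758°.
sin δ = sin 24.10° × sin 182.758° = -0.01964, so δ = -1.126°.
cos h₀ = −tan ϕ · tan δ = −tan(-5.3°) × tan(-1.126°) = -0.0018, so h₀ = 1.5726 rad = 90.10°.

h₀ = 1.57 rad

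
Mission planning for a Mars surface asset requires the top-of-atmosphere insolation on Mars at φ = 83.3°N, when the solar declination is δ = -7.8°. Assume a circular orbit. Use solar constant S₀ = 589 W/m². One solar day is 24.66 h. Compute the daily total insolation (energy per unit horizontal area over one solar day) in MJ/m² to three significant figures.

cos H₀ = −tan(+83.3°) tan(-7.800°) = 1.1661 ≥ 1 ⇒ polar night, H₀ = 0 and Q̄ = 0.
Daily total = Q̄ × 24.66 h × 3600 s/h = 0.00 MJ/m².

0.00 MJ/m²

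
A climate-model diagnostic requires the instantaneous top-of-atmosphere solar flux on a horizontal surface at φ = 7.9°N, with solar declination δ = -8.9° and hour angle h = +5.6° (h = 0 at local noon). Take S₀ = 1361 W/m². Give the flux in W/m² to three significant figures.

1.30e+03 W/m²

cos θ_z = sin φ sin δ + cos φ cos δ cos h = -0.021264 + 0.973913 = 0.952649.
Flux = S₀ · cos θ_z = 1361 × 0.952649 = 1297 W/m².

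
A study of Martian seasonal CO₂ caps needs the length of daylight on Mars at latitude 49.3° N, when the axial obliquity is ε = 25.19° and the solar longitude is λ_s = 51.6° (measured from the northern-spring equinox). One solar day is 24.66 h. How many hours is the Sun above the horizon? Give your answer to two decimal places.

15.66 h

Solar declination: sin δ = sin ε · sin λ_s = sin 25.19° × sin 51.6° = 0.33356, so δ = +19.485°.
cos H₀ = −tan φ · tan δ = −tan(+49.3°) × tan(+19.485°) = -0.4114, so H₀ = 1.9947 rad = 114.29°.
Daylight = 2H₀/(2π) × 24.66 h = (1.9947/π) × 24.66 = 15.66 h.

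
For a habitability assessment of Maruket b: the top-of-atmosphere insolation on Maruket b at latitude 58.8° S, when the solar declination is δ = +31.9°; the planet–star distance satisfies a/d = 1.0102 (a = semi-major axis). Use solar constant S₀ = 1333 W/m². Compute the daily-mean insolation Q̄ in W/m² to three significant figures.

Q̄ ≈ 0.00 W/m²

cos H₀ = −tan(-58.8°) tan(+31.900°) = 1.0278 ≥ 1 ⇒ polar night, H₀ = 0 and Q̄ = 0.
Inverse-square distance factor (a/d)² = 1.0102² = 1.020504.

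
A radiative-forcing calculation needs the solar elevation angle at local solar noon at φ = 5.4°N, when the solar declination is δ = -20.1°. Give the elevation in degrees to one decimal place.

At local noon the hour angle is zero, so the zenith angle equals |φ − δ| = |+5.4° − (-20.100°)| = 25.500°.
Elevation = 90° − 25.500° = 64.5°.

64.5°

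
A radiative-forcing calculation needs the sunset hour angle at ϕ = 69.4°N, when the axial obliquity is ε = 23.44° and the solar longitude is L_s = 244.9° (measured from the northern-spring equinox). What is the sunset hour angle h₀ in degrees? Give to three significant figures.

h₀ = 0.00°

Solar declination: sin δ = sin ε · sin L_s = sin 23.44° × sin 244.9° = -0.36022, so δ = -21.114°.
cos h₀ = −tan ϕ · tan δ = 1.0273 ≥ 1, so the Sun never rises (polar night) and h₀ = 0.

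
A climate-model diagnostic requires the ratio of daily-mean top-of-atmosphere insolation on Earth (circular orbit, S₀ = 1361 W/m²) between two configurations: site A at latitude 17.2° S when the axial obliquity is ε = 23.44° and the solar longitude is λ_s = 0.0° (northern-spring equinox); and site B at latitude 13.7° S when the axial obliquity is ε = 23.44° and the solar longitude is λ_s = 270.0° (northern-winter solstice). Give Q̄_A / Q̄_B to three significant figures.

— Configuration A (φ=-17.2°):
Solar declination: sin δ = sin ε · sin λ_s = sin 23.44° × sin 0.0° = 0.00000, so δ = +0.000°.
cos H₀ = −tan(-17.2°) tan(+0.000°) = 0.0000, H₀ = 1.5708 rad.
Bracket: H₀ sin φ sin δ + cos φ cos δ sin H₀ = 1.5708×-0.29571×0.00000 + 0.95528×1.00000×1.00000 = -0.000000 + 0.955280 = 0.955280.
Q̄ = (S₀/π) × [bracket] = (1361/π) × 0.955280 = 413.85 W/m².
— Configuration B (φ=-13.7°):
Solar declination: sin δ = sin ε · sin λ_s = sin 23.44° × sin 270.0° = -0.39779, so δ = -23.440°.
cos H₀ = −tan(-13.7°) tan(-23.440°) = -0.1057, H₀ = 1.6767 rad.
Bracket: H₀ sin φ sin δ + cos φ cos δ sin H₀ = 1.6767×-0.23684×-0.39779 + 0.97155×0.91748×0.99440 = 0.157966 + 0.886386 = 1.044352.
Q̄ = (S₀/π) × [bracket] = (1361/π) × 1.044352 = 452.43 W/m².
Ratio Q̄_A / Q̄_B = 413.85 / 452.43 = 0.9147.

Q̄_A / Q̄_B ≈ 0.915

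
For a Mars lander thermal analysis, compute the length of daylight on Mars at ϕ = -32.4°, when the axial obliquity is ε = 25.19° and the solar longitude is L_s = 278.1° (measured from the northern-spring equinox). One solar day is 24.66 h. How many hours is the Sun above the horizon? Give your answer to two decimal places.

Solar declination: sin δ = sin ε · sin L_s = sin 25.19° × sin 278.1° = -0.42138, so δ = -24.921°.
cos h₀ = −tan ϕ · tan δ = −tan(-32.4°) × tan(-24.921°) = -0.2949, so h₀ = 1.8701 rad = 107.15°.
Daylight = 2h₀/(2π) × 24.66 h = (1.8701/π) × 24.66 = 14.68 h.

14.68 h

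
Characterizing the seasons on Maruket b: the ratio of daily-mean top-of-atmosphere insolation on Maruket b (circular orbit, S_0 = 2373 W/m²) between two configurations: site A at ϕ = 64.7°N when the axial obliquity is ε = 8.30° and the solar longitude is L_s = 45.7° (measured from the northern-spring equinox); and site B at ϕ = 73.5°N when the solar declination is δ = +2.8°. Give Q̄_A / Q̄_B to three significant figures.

— Configuration A (ϕ=+64.7°):
Solar declination: sin δ = sin ε · sin L_s = sin 8.30° × sin 45.7° = 0.10331, so δ = +5.930°.
cos h₀ = −tan(+64.7°) tan(+5.930°) = -0.2197, h₀ = 1.7923 rad.
Bracket: h₀ sin ϕ sin δ + cos ϕ cos δ sin h₀ = 1.7923×0.90408×0.10331 + 0.42736×0.99465×0.97556 = 0.167402 + 0.414685 = 0.582087.
Q̄ = (S_0/π) × [bracket] = (2373/π) × 0.582087 = 439.68 W/m².
— Configuration B (ϕ=+73.5°):
cos h₀ = −tan(+73.5°) tan(+2.800°) = -0.1651, h₀ = 1.7367 rad.
Bracket: h₀ sin ϕ sin δ + cos ϕ cos δ sin h₀ = 1.7367×0.95882×0.04885 + 0.28402×0.99881×0.98627 = 0.081344 + 0.279787 = 0.361131.
Q̄ = (S_0/π) × [bracket] = (2373/π) × 0.361131 = 272.78 W/m².
Ratio Q̄_A / Q̄_B = 439.68 / 272.78 = 1.612.

Q̄_A / Q̄_B ≈ 1.61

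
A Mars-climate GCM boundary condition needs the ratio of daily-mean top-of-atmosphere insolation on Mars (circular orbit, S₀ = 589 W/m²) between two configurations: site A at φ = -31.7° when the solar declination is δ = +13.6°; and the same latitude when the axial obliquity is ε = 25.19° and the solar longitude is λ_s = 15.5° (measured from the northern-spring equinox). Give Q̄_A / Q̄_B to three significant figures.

Q̄_A / Q̄_B ≈ 0.852

— Configuration A (φ=-31.7°):
cos H₀ = −tan(-31.7°) tan(+13.600°) = 0.1494, H₀ = 1.4208 rad.
Bracket: H₀ sin φ sin δ + cos φ cos δ sin H₀ = 1.4208×-0.52547×0.23514 + 0.85081×0.97196×0.98877 = -0.175553 + 0.817667 = 0.642114.
Q̄ = (S₀/π) × [bracket] = (589/π) × 0.642114 = 120.39 W/m².
— Configuration B (φ=-31.7°):
Solar declination: sin δ = sin ε · sin λ_s = sin 25.19° × sin 15.5° = 0.11374, so δ = +6.531°.
cos H₀ = −tan(-31.7°) tan(+6.531°) = 0.0707, H₀ = 1.5000 rad.
Bracket: H₀ sin φ sin δ + cos φ cos δ sin H₀ = 1.5000×-0.52547×0.11374 + 0.85081×0.99351×0.99750 = -0.089650 + 0.843175 = 0.753525.
Q̄ = (S₀/π) × [bracket] = (589/π) × 0.753525 = 141.27 W/m².
Ratio Q̄_A / Q̄_B = 120.39 / 141.27 = 0.8522.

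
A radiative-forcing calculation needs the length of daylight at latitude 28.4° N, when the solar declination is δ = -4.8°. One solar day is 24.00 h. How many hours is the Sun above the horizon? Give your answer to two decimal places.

11.65 h

cos H₀ = −tan φ · tan δ = −tan(+28.4°) × tan(-4.800°) = 0.0454, so H₀ = 1.5254 rad = 87.40°.
Daylight = 2H₀/(2π) × 24.00 h = (1.5254/π) × 24.00 = 11.65 h.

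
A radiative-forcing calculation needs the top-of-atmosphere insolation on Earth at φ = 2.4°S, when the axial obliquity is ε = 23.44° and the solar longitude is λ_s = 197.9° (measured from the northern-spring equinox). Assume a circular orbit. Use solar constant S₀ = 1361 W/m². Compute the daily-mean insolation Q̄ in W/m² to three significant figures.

Solar declination: sin δ = sin ε · sin λ_s = sin 23.44° × sin 197.9° = -0.12226, so δ = -7.023°.
cos H₀ = −tan(-2.4°) tan(-7.023°) = -0.0052, H₀ = 1.5760 rad.
Bracket: H₀ sin φ sin δ + cos φ cos δ sin H₀ = 1.5760×-0.04188×-0.12226 + 0.99912×0.99250×0.99999 = 0.008070 + 0.991617 = 0.999687.
Q̄ = (S₀/π) × [bracket] = (1361/π) × 0.999687 = 433.1 W/m².

Q̄ ≈ 433 W/m²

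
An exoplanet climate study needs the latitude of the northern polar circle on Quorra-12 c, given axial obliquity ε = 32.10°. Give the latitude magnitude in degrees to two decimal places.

The polar circle is the lowest latitude that experiences at least one full rotation of continuous daylight at the northern-summer solstice; it lies at |ϕ| = 90° − ε = 90° − 32.10° = 57.90°.

57.90°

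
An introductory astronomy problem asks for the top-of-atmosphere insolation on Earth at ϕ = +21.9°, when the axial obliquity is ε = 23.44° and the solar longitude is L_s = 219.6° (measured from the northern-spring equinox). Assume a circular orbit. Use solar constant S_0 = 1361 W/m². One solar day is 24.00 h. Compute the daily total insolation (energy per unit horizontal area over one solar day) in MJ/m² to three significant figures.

Solar declination: sin δ = sin ε · sin L_s = sin 23.44° × sin 219.6° = -0.25356, so δ = -14.688°.
cos h₀ = −tan(+21.9°) tan(-14.688°) = 0.1054, h₀ = 1.4652 rad.
Bracket: h₀ sin ϕ sin δ + cos ϕ cos δ sin h₀ = 1.4652×0.37299×-0.25356 + 0.92784×0.96732×0.99443 = -0.138572 + 0.892519 = 0.753947.
Q̄ = (S_0/π) × [bracket] = (1361/π) × 0.753947 = 326.62 W/m².
Daily total = Q̄ × 24.00 h × 3600 s/h = 326.62 × 24.00 × 3600 / 10⁶ = 28.22 MJ/m².

28.2 MJ/m²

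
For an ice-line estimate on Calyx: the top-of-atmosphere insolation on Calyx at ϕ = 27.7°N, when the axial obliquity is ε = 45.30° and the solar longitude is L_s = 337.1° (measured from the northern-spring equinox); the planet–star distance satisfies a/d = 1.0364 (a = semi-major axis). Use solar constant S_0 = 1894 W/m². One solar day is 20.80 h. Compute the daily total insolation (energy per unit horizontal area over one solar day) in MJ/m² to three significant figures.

Solar declination: sin δ = sin ε · sin L_s = sin 45.30° × sin 337.1° = -0.27659, so δ = -16.057°.
cos h₀ = −tan(+27.7°) tan(-16.057°) = 0.1511, h₀ = 1.4191 rad.
Bracket: h₀ sin ϕ sin δ + cos ϕ cos δ sin h₀ = 1.4191×0.46484×-0.27659 + 0.88539×0.96099×0.98852 = -0.182454 + 0.841083 = 0.658629.
Inverse-square distance factor (a/d)² = 1.0364² = 1.074125.
Q̄ = (S_0/π) × 1.074125 × [bracket] = (1894/π) × 1.074125 × 0.658629 = 426.51 W/m².
Daily total = Q̄ × 20.80 h × 3600 s/h = 426.51 × 20.80 × 3600 / 10⁶ = 31.94 MJ/m².

31.9 MJ/m²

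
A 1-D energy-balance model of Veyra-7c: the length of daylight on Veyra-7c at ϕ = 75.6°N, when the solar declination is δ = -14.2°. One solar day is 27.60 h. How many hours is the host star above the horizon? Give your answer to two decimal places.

cos h₀ = −tan ϕ · tan δ = −tan(+75.6°) × tan(-14.200°) = 0.9855, so h₀ = 0.1704 rad = 9.76°.
Daylight = 2h₀/(2π) × 27.60 h = (0.1704/π) × 27.60 = 1.50 h.

1.50 h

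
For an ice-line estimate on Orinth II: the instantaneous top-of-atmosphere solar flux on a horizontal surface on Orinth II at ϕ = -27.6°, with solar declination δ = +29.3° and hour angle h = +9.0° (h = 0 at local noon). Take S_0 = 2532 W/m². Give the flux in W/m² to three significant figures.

1.36e+03 W/m²

cos θ_z = sin ϕ sin δ + cos ϕ cos δ cos h = -0.226729 + 0.763316 = 0.536587.
Flux = S_0 · cos θ_z = 2532 × 0.536587 = 1359 W/m².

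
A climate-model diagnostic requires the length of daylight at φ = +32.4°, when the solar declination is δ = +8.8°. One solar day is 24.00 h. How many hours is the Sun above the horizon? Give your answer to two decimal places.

12.75 h

cos H₀ = −tan φ · tan δ = −tan(+32.4°) × tan(+8.800°) = -0.0982, so H₀ = 1.6692 rad = 95.64°.
Daylight = 2H₀/(2π) × 24.00 h = (1.6692/π) × 24.00 = 12.75 h.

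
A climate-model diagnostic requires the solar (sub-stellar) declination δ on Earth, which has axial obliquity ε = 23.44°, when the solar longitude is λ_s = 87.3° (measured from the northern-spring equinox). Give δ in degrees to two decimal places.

sin δ = sin ε · sin λ_s = sin 23.44° × sin 87.3° = 0.397347.
δ = arcsin(0.397347) = +23.41°.

δ = +23.41°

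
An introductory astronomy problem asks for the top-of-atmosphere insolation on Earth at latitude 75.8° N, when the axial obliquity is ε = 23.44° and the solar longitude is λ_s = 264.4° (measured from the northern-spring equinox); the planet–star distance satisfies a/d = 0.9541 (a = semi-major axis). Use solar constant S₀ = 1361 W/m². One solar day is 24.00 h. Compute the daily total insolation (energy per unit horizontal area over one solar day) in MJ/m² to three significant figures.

Solar declination: sin δ = sin ε · sin λ_s = sin 23.44° × sin 264.4° = -0.39589, so δ = -23.321°.
cos H₀ = −tan(+75.8°) tan(-23.321°) = 1.7037 ≥ 1 ⇒ polar night, H₀ = 0 and Q̄ = 0.
Inverse-square distance factor (a/d)² = 0.9541² = 0.910307.
Daily total = Q̄ × 24.00 h × 3600 s/h = 0.00 MJ/m².

0.00 MJ/m²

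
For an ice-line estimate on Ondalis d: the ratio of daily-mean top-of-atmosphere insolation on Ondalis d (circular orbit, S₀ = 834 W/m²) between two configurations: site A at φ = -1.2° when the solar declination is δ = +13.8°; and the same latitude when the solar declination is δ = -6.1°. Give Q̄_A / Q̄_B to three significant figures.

Q̄_A / Q̄_B ≈ 0.965

— Configuration A (φ=-1.2°):
cos H₀ = −tan(-1.2°) tan(+13.800°) = 0.0051, H₀ = 1.5657 rad.
Bracket: H₀ sin φ sin δ + cos φ cos δ sin H₀ = 1.5657×-0.02094×0.23853 + 0.99978×0.97113×0.99999 = -0.007820 + 0.970907 = 0.963087.
Q̄ = (S₀/π) × [bracket] = (834/π) × 0.963087 = 255.67 W/m².
— Configuration B (φ=-1.2°):
cos H₀ = −tan(-1.2°) tan(-6.100°) = -0.0022, H₀ = 1.5730 rad.
Bracket: H₀ sin φ sin δ + cos φ cos δ sin H₀ = 1.5730×-0.02094×-0.10626 + 0.99978×0.99434×1.00000 = 0.003500 + 0.994121 = 0.997621.
Q̄ = (S₀/π) × [bracket] = (834/π) × 0.997621 = 264.84 W/m².
Ratio Q̄_A / Q̄_B = 255.67 / 264.84 = 0.9654.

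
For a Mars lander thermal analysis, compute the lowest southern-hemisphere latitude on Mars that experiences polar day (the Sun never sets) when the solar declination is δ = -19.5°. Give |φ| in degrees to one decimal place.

Polar day requires cos H₀ = −tan φ tan δ ≤ −1, i.e. tan φ tan δ ≥ 1.
The boundary is |tan φ| · |tan δ| = 1, so |φ| = 90° − |δ| = 90° − 19.5° = 70.5° in the southern hemisphere.

|φ| = 70.5°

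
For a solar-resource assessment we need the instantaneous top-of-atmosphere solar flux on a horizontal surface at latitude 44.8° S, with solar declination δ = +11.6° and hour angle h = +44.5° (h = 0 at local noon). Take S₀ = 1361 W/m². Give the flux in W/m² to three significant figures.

482 W/m²

cos θ_z = sin φ sin δ + cos φ cos δ cos h = -0.141686 + 0.495765 = 0.354079.
Flux = S₀ · cos θ_z = 1361 × 0.354079 = 481.9 W/m².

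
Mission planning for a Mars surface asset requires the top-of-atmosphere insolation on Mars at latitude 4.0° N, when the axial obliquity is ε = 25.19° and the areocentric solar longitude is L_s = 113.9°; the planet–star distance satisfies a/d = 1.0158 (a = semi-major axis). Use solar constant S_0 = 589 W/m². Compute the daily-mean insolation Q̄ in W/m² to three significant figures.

Q̄ ≈ 186 W/m²

sin δ = sin 25.19° × sin 113.9° = 0.38913, so δ = +22.900°.
cos h₀ = −tan(+4.0°) tan(+22.900°) = -0.0295, h₀ = 1.6003 rad.
Bracket: h₀ sin ϕ sin δ + cos ϕ cos δ sin h₀ = 1.6003×0.06976×0.38913 + 0.99756×0.92118×0.99956 = 0.043441 + 0.918528 = 0.961969.
Inverse-square distance factor (a/d)² = 1.0158² = 1.031850.
Q̄ = (S_0/π) × 1.031850 × [bracket] = (589/π) × 1.031850 × 0.961969 = 186.1 W/m².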